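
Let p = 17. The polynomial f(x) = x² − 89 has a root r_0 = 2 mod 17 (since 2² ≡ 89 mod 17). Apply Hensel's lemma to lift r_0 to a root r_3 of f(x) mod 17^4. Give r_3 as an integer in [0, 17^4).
r_3 = 68155 (mod 83521)

Hensel's recurrence: r_{i+1} = r_i − f(r_i)·(f′(r_i))^{-1} mod 17^{i+2}, with f′(x) = 2x. Iterate:
  r_0 = 2 (mod 17)
  r_1 = 240 (mod 289)
  r_2 = 4286 (mod 4913)
  r_3 = 68155 (mod 83521)
Final: r_3 = 68155, and one checks f(r_3) ≡ 0 mod 17^4.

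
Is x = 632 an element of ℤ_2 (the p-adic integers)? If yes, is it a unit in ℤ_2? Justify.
x ∈ ℤ_2 but not a unit; v_2(x) = 3 > 0

ℤ_2 = {x ∈ ℚ_2 : v_2(x) ≥ 0} and ℤ_2^× = {x ∈ ℤ_2 : v_2(x) = 0}. Here v_2(632) = v_2(num) − v_2(den) = 3; compare against these criteria.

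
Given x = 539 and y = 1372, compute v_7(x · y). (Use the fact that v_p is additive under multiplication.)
v_7(739508) = 5

v_p(x) = 2 (factor: 539 = 7^2 · 11); v_p(y) = 3 (factor: 1372 = 7^3 · 4). Additivity: v_p(xy) = v_p(x) + v_p(y) = 2 + 3 = 5. (Direct check: xy = 739508 = 7^5 · (44).)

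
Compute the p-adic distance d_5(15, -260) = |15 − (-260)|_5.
d_5(15, -260) = 1/25

Step 1 — x − y = 15 − (-260) = 275. Step 2 — v_5(275) = 2 (factor: 275 = (5^2 · 11); the sign does not affect v_p). Step 3 — |x − y|_5 = 5^{-2} = 1/25.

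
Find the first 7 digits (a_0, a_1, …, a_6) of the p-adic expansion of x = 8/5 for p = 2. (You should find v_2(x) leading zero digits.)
(a_0, …, a_6) = (0, 0, 0, 1, 0, 1, 1)

v_2(8/5) = 3, so a_0 = ... = a_2 = 0. Factor out: x = 2^3 · u with u = 1/5 a unit in ℤ_2. Expand u iteratively via a_{v+i} = u_i mod 2, u_{i+1} = (u_i − a_{v+i})/2:
  u_0 = 1/5;  a_3 = 1;  u_1 = (u_0 − 1)/2 = -2/5
  u_1 = -2/5;  a_4 = 0;  u_2 = (u_1 − 0)/2 = -1/5
  u_2 = -1/5;  a_5 = 1;  u_3 = (u_2 − 1)/2 = -3/5
  u_3 = -3/5;  a_6 = 1;  u_4 = (u_3 − 1)/2 = -4/5
Digits: (0, 0, 0, 1, 0, 1, 1).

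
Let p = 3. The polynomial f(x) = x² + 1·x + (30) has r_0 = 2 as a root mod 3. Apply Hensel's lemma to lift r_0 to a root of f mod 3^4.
r_3 = 11 (mod 81)

Hensel: r_{i+1} = r_i − f(r_i)·(f′(r_i))^{-1} mod 3^{i+2}, f′(x) = 2x + 1. Iterate:
  r_0 = 2 (mod 3)
  r_1 = 2 (mod 9)
  r_2 = 11 (mod 27)
  r_3 = 11 (mod 81)
Final: r = 11 satisfies f(r) ≡ 0 mod 3^4.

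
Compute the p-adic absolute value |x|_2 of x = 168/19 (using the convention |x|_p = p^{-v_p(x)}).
|168/19|_2 = 1/8

Step 1 — compute v_2(x) by factoring powers of 2 out of the numerator and denominator: v_2(168/19) = 3. Step 2 — apply |x|_p = p^{-v_p(x)} = 2^{-3} = 1/8.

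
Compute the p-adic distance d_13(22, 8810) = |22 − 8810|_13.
d_13(22, 8810) = 1/2197

Step 1 — x − y = 22 − 8810 = -8788. Step 2 — v_13(-8788) = 3 (factor: -8788 = −(13^3 · 4); the sign does not affect v_p). Step 3 — |x − y|_13 = 13^{-3} = 1/2197.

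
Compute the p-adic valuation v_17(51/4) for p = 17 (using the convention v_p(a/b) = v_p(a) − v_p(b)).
v_17(51/4) = 1

Factor powers of 17 from the numerator and denominator of the reduced fraction: 51 = 17^1 · 3 and 4 = 17^0 · 4. Apply v_p(a/b) = v_p(a) − v_p(b): v_17(51/4) = 1 − 0 = 1.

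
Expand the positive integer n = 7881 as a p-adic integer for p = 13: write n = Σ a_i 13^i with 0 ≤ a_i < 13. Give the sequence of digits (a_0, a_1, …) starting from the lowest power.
(a_0, a_1, …) = (3, 8, 7, 3)

Repeated division by 13 gives the digits low-to-high: 7881 = 3 + 8·13^1 + 7·13^2 + 3·13^3. Digit sequence: (3, 8, 7, 3).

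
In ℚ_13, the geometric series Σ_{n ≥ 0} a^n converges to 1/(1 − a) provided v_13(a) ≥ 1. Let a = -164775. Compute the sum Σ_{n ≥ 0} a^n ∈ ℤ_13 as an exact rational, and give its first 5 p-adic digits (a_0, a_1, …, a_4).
Σ a^n = 1/(1 − a) = 1/164776;  first 5 digits = (1, 0, 0, 3, 7)

v_13(a) = 3 ≥ 1, so the series converges in ℤ_13 to 1/(1 − a) = 1/(1 − (-164775)) = 1/164776. Expand this rational in ℤ_13: compute digits iteratively via d_i = x_i mod 13, x_{i+1} = (x_i − d_i)/13. The first 5 digits are (1, 0, 0, 3, 7).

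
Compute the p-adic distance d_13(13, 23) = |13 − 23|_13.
d_13(13, 23) = 1

Step 1 — x − y = 13 − 23 = -10. Step 2 — v_13(-10) = 0 (factor: -10 = −(13^0 · 10); the sign does not affect v_p). Step 3 — |x − y|_13 = 13^{0} = 1.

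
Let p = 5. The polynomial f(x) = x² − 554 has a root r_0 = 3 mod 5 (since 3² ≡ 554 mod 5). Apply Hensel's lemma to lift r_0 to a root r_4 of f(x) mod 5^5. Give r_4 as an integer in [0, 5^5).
r_4 = 2048 (mod 3125)

Hensel's recurrence: r_{i+1} = r_i − f(r_i)·(f′(r_i))^{-1} mod 5^{i+2}, with f′(x) = 2x. Iterate:
  r_0 = 3 (mod 5)
  r_1 = 23 (mod 25)
  r_2 = 48 (mod 125)
  r_3 = 173 (mod 625)
  r_4 = 2048 (mod 3125)
Final: r_4 = 2048, and one checks f(r_4) ≡ 0 mod 5^5.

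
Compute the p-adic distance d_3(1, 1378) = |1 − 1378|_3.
d_3(1, 1378) = 1/81

Step 1 — x − y = 1 − 1378 = -1377. Step 2 — v_3(-1377) = 4 (factor: -1377 = −(3^4 · 17); the sign does not affect v_p). Step 3 — |x − y|_3 = 3^{-4} = 1/81.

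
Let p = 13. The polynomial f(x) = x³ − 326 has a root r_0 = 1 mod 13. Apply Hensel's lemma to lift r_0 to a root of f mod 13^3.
r_2 = 1067 (mod 2197)

Hensel: r_{i+1} = r_i − f(r_i)/f′(r_i) mod 13^{i+2}, where f′(x) = 3x². Iterate:
  r_0 = 1 (mod 13)
  r_1 = 53 (mod 169)
  r_2 = 1067 (mod 2197)
Final: r = 1067 with f(r) ≡ 0 mod 13^3.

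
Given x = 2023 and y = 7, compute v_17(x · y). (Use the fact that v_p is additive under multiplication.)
v_17(14161) = 2

v_p(x) = 2 (factor: 2023 = 17^2 · 7); v_p(y) = 0 (factor: 7 = 17^0 · 7). Additivity: v_p(xy) = v_p(x) + v_p(y) = 2 + 0 = 2. (Direct check: xy = 14161 = 17^2 · (49).)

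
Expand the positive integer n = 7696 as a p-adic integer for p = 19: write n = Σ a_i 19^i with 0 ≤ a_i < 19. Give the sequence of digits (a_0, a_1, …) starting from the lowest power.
(a_0, a_1, …) = (1, 6, 2, 1)

Repeated division by 19 gives the digits low-to-high: 7696 = 1 + 6·19^1 + 2·19^2 + 1·19^3. Digit sequence: (1, 6, 2, 1).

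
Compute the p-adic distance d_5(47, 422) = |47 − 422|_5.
d_5(47, 422) = 1/125

Step 1 — x − y = 47 − 422 = -375. Step 2 — v_5(-375) = 3 (factor: -375 = −(5^3 · 3); the sign does not affect v_p). Step 3 — |x − y|_5 = 5^{-3} = 1/125.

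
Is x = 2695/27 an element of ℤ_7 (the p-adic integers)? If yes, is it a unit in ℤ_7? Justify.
x ∈ ℤ_7 but not a unit; v_7(x) = 2 > 0

ℤ_7 = {x ∈ ℚ_7 : v_7(x) ≥ 0} and ℤ_7^× = {x ∈ ℤ_7 : v_7(x) = 0}. Here v_7(2695/27) = v_7(num) − v_7(den) = 2; compare against these criteria.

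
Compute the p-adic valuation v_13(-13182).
v_13(-13182) = 3

v_13(n) is the largest exponent k such that 13^k divides n. Factor out: -13182 = -13^3 · 6. (Sign doesn't affect v_p.) So v_13(-13182) = 3.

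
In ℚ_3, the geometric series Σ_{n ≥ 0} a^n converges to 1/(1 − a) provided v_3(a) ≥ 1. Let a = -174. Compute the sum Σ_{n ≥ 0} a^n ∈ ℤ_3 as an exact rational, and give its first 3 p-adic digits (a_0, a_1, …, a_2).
Σ a^n = 1/(1 − a) = 1/175;  first 3 digits = (1, 2, 2)

v_3(a) = 1 ≥ 1, so the series converges in ℤ_3 to 1/(1 − a) = 1/(1 − (-174)) = 1/175. Expand this rational in ℤ_3: compute digits iteratively via d_i = x_i mod 3, x_{i+1} = (x_i − d_i)/3. The first 3 digits are (1, 2, 2).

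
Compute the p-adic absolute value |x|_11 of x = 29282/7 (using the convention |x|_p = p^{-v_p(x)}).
|29282/7|_11 = 1/14641

Step 1 — compute v_11(x) by factoring powers of 11 out of the numerator and denominator: v_11(29282/7) = 4. Step 2 — apply |x|_p = p^{-v_p(x)} = 11^{-4} = 1/14641.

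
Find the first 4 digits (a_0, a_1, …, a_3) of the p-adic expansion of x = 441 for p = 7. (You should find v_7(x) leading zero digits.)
(a_0, …, a_3) = (0, 0, 2, 1)

v_7(441) = 2, so a_0 = ... = a_1 = 0. Factor out: x = 7^2 · u with u = 9 a unit in ℤ_7. Expand u iteratively via a_{v+i} = u_i mod 7, u_{i+1} = (u_i − a_{v+i})/7:
  u_0 = 9;  a_2 = 2;  u_1 = (u_0 − 2)/7 = 1
  u_1 = 1;  a_3 = 1;  u_2 = (u_1 − 1)/7 = 0
Digits: (0, 0, 2, 1).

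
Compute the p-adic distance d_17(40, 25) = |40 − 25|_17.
d_17(40, 25) = 1

Step 1 — x − y = 40 − 25 = 15. Step 2 — v_17(15) = 0 (factor: 15 = (17^0 · 15); the sign does not affect v_p). Step 3 — |x − y|_17 = 17^{0} = 1.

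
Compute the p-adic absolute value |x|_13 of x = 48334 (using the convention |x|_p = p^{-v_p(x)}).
|48334|_13 = 1/2197

Step 1 — compute v_13(x) by factoring powers of 13 out of the numerator and denominator: v_13(48334) = 3. Step 2 — apply |x|_p = p^{-v_p(x)} = 13^{-3} = 1/2197.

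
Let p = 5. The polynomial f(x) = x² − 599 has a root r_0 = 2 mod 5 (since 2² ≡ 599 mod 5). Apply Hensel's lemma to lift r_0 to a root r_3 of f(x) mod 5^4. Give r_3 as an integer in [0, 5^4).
r_3 = 582 (mod 625)

Hensel's recurrence: r_{i+1} = r_i − f(r_i)·(f′(r_i))^{-1} mod 5^{i+2}, with f′(x) = 2x. Iterate:
  r_0 = 2 (mod 5)
  r_1 = 7 (mod 25)
  r_2 = 82 (mod 125)
  r_3 = 582 (mod 625)
Final: r_3 = 582, and one checks f(r_3) ≡ 0 mod 5^4.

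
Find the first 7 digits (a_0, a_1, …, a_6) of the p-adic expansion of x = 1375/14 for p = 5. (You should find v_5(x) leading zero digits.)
(a_0, …, a_6) = (0, 0, 0, 4, 4, 3, 1)

v_5(1375/14) = 3, so a_0 = ... = a_2 = 0. Factor out: x = 5^3 · u with u = 11/14 a unit in ℤ_5. Expand u iteratively via a_{v+i} = u_i mod 5, u_{i+1} = (u_i − a_{v+i})/5:
  u_0 = 11/14;  a_3 = 4;  u_1 = (u_0 − 4)/5 = -9/14
  u_1 = -9/14;  a_4 = 4;  u_2 = (u_1 − 4)/5 = -13/14
  u_2 = -13/14;  a_5 = 3;  u_3 = (u_2 − 3)/5 = -11/14
  u_3 = -11/14;  a_6 = 1;  u_4 = (u_3 − 1)/5 = -5/14
Digits: (0, 0, 0, 4, 4, 3, 1).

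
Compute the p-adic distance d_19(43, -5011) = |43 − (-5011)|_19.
d_19(43, -5011) = 1/361

Step 1 — x − y = 43 − (-5011) = 5054. Step 2 — v_19(5054) = 2 (factor: 5054 = (19^2 · 14); the sign does not affect v_p). Step 3 — |x − y|_19 = 19^{-2} = 1/361.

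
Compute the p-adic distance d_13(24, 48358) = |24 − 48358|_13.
d_13(24, 48358) = 1/2197

Step 1 — x − y = 24 − 48358 = -48334. Step 2 — v_13(-48334) = 3 (factor: -48334 = −(13^3 · 22); the sign does not affect v_p). Step 3 — |x − y|_13 = 13^{-3} = 1/2197.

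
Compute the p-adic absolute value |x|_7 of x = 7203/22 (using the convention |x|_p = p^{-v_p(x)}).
|7203/22|_7 = 1/2401

Step 1 — compute v_7(x) by factoring powers of 7 out of the numerator and denominator: v_7(7203/22) = 4. Step 2 — apply |x|_p = p^{-v_p(x)} = 7^{-4} = 1/2401.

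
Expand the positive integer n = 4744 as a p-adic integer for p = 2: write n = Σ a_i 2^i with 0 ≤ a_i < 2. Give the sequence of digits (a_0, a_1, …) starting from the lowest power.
(a_0, a_1, …) = (0, 0, 0, 1, 0, 0, 0, 1, 0, 1, 0, 0, 1)

Repeated division by 2 gives the digits low-to-high: 4744 = 1·2^3 + 1·2^7 + 1·2^9 + 1·2^12. Digit sequence: (0, 0, 0, 1, 0, 0, 0, 1, 0, 1, 0, 0, 1).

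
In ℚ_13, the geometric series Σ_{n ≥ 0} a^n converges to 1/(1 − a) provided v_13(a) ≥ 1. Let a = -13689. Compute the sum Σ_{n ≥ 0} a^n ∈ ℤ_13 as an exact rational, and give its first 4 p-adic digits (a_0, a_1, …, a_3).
Σ a^n = 1/(1 − a) = 1/13690;  first 4 digits = (1, 0, 10, 6)

v_13(a) = 2 ≥ 1, so the series converges in ℤ_13 to 1/(1 − a) = 1/(1 − (-13689)) = 1/13690. Expand this rational in ℤ_13: compute digits iteratively via d_i = x_i mod 13, x_{i+1} = (x_i − d_i)/13. The first 4 digits are (1, 0, 10, 6).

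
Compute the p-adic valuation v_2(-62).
v_2(-62) = 1

v_2(n) is the largest exponent k such that 2^k divides n. Factor out: -62 = -2^1 · 31. (Sign doesn't affect v_p.) So v_2(-62) = 1.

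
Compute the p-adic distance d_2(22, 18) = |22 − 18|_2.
d_2(22, 18) = 1/4

Step 1 — x − y = 22 − 18 = 4. Step 2 — v_2(4) = 2 (factor: 4 = (2^2 · 1); the sign does not affect v_p). Step 3 — |x − y|_2 = 2^{-2} = 1/4.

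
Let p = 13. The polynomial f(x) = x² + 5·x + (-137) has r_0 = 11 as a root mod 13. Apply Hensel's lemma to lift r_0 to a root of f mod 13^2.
r_1 = 141 (mod 169)

Hensel: r_{i+1} = r_i − f(r_i)·(f′(r_i))^{-1} mod 13^{i+2}, f′(x) = 2x + 5. Iterate:
  r_0 = 11 (mod 13)
  r_1 = 141 (mod 169)
Final: r = 141 satisfies f(r) ≡ 0 mod 13^2.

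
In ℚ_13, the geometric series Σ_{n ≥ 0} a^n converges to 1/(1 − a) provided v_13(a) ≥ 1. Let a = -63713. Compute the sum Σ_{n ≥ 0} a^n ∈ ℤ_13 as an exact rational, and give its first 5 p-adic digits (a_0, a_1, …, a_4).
Σ a^n = 1/(1 − a) = 1/63714;  first 5 digits = (1, 0, 0, 10, 10)

v_13(a) = 3 ≥ 1, so the series converges in ℤ_13 to 1/(1 − a) = 1/(1 − (-63713)) = 1/63714. Expand this rational in ℤ_13: compute digits iteratively via d_i = x_i mod 13, x_{i+1} = (x_i − d_i)/13. The first 5 digits are (1, 0, 0, 10, 10).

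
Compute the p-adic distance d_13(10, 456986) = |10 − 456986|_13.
d_13(10, 456986) = 1/28561

Step 1 — x − y = 10 − 456986 = -456976. Step 2 — v_13(-456976) = 4 (factor: -456976 = −(13^4 · 16); the sign does not affect v_p). Step 3 — |x − y|_13 = 13^{-4} = 1/28561.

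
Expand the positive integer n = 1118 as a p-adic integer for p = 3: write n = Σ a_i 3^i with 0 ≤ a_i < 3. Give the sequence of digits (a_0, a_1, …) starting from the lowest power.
(a_0, a_1, …) = (2, 0, 1, 2, 1, 1, 1)

Repeated division by 3 gives the digits low-to-high: 1118 = 2 + 1·3^2 + 2·3^3 + 1·3^4 + 1·3^5 + 1·3^6. Digit sequence: (2, 0, 1, 2, 1, 1, 1).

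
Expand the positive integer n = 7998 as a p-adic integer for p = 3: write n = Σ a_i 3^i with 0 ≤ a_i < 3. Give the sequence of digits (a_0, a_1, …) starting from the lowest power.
(a_0, a_1, …) = (0, 2, 0, 2, 2, 2, 1, 0, 1)

Repeated division by 3 gives the digits low-to-high: 7998 = 2·3^1 + 2·3^3 + 2·3^4 + 2·3^5 + 1·3^6 + 1·3^8. Digit sequence: (0, 2, 0, 2, 2, 2, 1, 0, 1).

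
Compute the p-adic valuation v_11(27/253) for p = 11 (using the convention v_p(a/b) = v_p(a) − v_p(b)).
v_11(27/253) = -1

Factor powers of 11 from the numerator and denominator of the reduced fraction: 27 = 11^0 · 27 and 253 = 11^1 · 23. Apply v_p(a/b) = v_p(a) − v_p(b): v_11(27/253) = 0 − 1 = -1.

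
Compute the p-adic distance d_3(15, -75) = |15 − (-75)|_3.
d_3(15, -75) = 1/9

Step 1 — x − y = 15 − (-75) = 90. Step 2 — v_3(90) = 2 (factor: 90 = (3^2 · 10); the sign does not affect v_p). Step 3 — |x − y|_3 = 3^{-2} = 1/9.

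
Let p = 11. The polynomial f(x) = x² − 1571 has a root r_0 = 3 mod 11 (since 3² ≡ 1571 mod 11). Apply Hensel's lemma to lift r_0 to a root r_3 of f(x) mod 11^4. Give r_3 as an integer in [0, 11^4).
r_3 = 13049 (mod 14641)

Hensel's recurrence: r_{i+1} = r_i − f(r_i)·(f′(r_i))^{-1} mod 11^{i+2}, with f′(x) = 2x. Iterate:
  r_0 = 3 (mod 11)
  r_1 = 102 (mod 121)
  r_2 = 1070 (mod 1331)
  r_3 = 13049 (mod 14641)
Final: r_3 = 13049, and one checks f(r_3) ≡ 0 mod 11^4.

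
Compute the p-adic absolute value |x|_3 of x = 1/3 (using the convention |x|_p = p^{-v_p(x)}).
|1/3|_3 = 3

Step 1 — compute v_3(x) by factoring powers of 3 out of the numerator and denominator: v_3(1/3) = -1. Step 2 — apply |x|_p = p^{-v_p(x)} = 3^{1} = 3.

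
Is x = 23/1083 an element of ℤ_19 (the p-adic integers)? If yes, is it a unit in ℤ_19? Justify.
x ∉ ℤ_19 (v_19(x) = -2 < 0)

ℤ_19 = {x ∈ ℚ_19 : v_19(x) ≥ 0} and ℤ_19^× = {x ∈ ℤ_19 : v_19(x) = 0}. Here v_19(23/1083) = v_19(num) − v_19(den) = -2; compare against these criteria.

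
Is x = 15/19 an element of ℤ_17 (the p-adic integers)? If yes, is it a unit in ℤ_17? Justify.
x ∈ ℤ_17^× (unit); v_17(x) = 0

ℤ_17 = {x ∈ ℚ_17 : v_17(x) ≥ 0} and ℤ_17^× = {x ∈ ℤ_17 : v_17(x) = 0}. Here v_17(15/19) = v_17(num) − v_17(den) = 0; compare against these criteria.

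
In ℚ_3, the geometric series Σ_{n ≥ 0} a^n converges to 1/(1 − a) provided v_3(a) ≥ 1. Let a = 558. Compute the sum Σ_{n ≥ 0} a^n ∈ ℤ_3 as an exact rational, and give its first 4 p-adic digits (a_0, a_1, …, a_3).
Σ a^n = 1/(1 − a) = -1/557;  first 4 digits = (1, 0, 2, 2)

v_3(a) = 2 ≥ 1, so the series converges in ℤ_3 to 1/(1 − a) = 1/(1 − 558) = -1/557. Expand this rational in ℤ_3: compute digits iteratively via d_i = x_i mod 3, x_{i+1} = (x_i − d_i)/3. The first 4 digits are (1, 0, 2, 2).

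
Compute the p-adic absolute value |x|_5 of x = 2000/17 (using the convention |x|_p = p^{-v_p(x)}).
|2000/17|_5 = 1/125

Step 1 — compute v_5(x) by factoring powers of 5 out of the numerator and denominator: v_5(2000/17) = 3. Step 2 — apply |x|_p = p^{-v_p(x)} = 5^{-3} = 1/125.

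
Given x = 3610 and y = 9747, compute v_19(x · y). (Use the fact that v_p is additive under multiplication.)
v_19(35186670) = 4

v_p(x) = 2 (factor: 3610 = 19^2 · 10); v_p(y) = 2 (factor: 9747 = 19^2 · 27). Additivity: v_p(xy) = v_p(x) + v_p(y) = 2 + 2 = 4. (Direct check: xy = 35186670 = 19^4 · (270).)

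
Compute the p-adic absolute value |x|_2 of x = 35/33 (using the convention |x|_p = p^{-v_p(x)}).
|35/33|_2 = 1

Step 1 — compute v_2(x) by factoring powers of 2 out of the numerator and denominator: v_2(35/33) = 0. Step 2 — apply |x|_p = p^{-v_p(x)} = 2^{0} = 1.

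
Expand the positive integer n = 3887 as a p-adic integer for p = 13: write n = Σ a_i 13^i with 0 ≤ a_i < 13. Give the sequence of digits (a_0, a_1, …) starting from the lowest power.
(a_0, a_1, …) = (0, 0, 10, 1)

Repeated division by 13 gives the digits low-to-high: 3887 = 10·13^2 + 1·13^3. Digit sequence: (0, 0, 10, 1).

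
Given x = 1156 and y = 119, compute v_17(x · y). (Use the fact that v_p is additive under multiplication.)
v_17(137564) = 3

v_p(x) = 2 (factor: 1156 = 17^2 · 4); v_p(y) = 1 (factor: 119 = 17^1 · 7). Additivity: v_p(xy) = v_p(x) + v_p(y) = 2 + 1 = 3. (Direct check: xy = 137564 = 17^3 · (28).)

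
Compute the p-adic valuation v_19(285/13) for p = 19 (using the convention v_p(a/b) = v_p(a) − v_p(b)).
v_19(285/13) = 1

Factor powers of 19 from the numerator and denominator of the reduced fraction: 285 = 19^1 · 15 and 13 = 19^0 · 13. Apply v_p(a/b) = v_p(a) − v_p(b): v_19(285/13) = 1 − 0 = 1.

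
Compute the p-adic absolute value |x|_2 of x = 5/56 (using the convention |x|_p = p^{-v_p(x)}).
|5/56|_2 = 8

Step 1 — compute v_2(x) by factoring powers of 2 out of the numerator and denominator: v_2(5/56) = -3. Step 2 — apply |x|_p = p^{-v_p(x)} = 2^{3} = 8.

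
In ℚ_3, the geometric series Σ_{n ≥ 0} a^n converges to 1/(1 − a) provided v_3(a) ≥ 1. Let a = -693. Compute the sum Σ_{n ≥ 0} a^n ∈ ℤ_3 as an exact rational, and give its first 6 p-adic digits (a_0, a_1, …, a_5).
Σ a^n = 1/(1 − a) = 1/694;  first 6 digits = (1, 0, 1, 1, 1, 2)

v_3(a) = 2 ≥ 1, so the series converges in ℤ_3 to 1/(1 − a) = 1/(1 − (-693)) = 1/694. Expand this rational in ℤ_3: compute digits iteratively via d_i = x_i mod 3, x_{i+1} = (x_i − d_i)/3. The first 6 digits are (1, 0, 1, 1, 1, 2).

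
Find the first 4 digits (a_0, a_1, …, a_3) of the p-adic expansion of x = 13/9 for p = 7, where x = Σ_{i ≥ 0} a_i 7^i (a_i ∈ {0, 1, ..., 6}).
(a_0, …, a_3) = (3, 6, 3, 1)

v_7(13/9) = 0 (numerator and denominator both coprime to 7), so x ∈ ℤ_7^×. Compute digits iteratively via a_i = x_i mod 7, x_{i+1} = (x_i − a_i)/7, with x_0 = x:
  x_0 = 13/9;  a_0 = 3;  x_1 = (x_0 − 3)/7 = -2/9
  x_1 = -2/9;  a_1 = 6;  x_2 = (x_1 − 6)/7 = -8/9
  x_2 = -8/9;  a_2 = 3;  x_3 = (x_2 − 3)/7 = -5/9
  x_3 = -5/9;  a_3 = 1;  x_4 = (x_3 − 1)/7 = -2/9
Digits: (3, 6, 3, 1).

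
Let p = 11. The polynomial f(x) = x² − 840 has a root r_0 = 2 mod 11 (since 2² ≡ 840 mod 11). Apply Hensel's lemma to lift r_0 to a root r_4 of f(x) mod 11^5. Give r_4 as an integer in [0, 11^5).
r_4 = 48853 (mod 161051)

Hensel's recurrence: r_{i+1} = r_i − f(r_i)·(f′(r_i))^{-1} mod 11^{i+2}, with f′(x) = 2x. Iterate:
  r_0 = 2 (mod 11)
  r_1 = 90 (mod 121)
  r_2 = 937 (mod 1331)
  r_3 = 4930 (mod 14641)
  r_4 = 48853 (mod 161051)
Final: r_4 = 48853, and one checks f(r_4) ≡ 0 mod 11^5.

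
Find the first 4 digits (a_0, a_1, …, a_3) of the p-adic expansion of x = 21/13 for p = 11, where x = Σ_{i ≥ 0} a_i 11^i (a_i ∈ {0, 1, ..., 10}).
(a_0, …, a_3) = (5, 9, 0, 5)

v_11(21/13) = 0 (numerator and denominator both coprime to 11), so x ∈ ℤ_11^×. Compute digits iteratively via a_i = x_i mod 11, x_{i+1} = (x_i − a_i)/11, with x_0 = x:
  x_0 = 21/13;  a_0 = 5;  x_1 = (x_0 − 5)/11 = -4/13
  x_1 = -4/13;  a_1 = 9;  x_2 = (x_1 − 9)/11 = -11/13
  x_2 = -11/13;  a_2 = 0;  x_3 = (x_2 − 0)/11 = -1/13
  x_3 = -1/13;  a_3 = 5;  x_4 = (x_3 − 5)/11 = -6/13
Digits: (5, 9, 0, 5).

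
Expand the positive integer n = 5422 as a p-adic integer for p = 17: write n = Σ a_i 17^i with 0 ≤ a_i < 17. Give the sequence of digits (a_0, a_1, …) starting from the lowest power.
(a_0, a_1, …) = (16, 12, 1, 1)

Repeated division by 17 gives the digits low-to-high: 5422 = 16 + 12·17^1 + 1·17^2 + 1·17^3. Digit sequence: (16, 12, 1, 1).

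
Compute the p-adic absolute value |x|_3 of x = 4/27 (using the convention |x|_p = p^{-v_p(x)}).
|4/27|_3 = 27

Step 1 — compute v_3(x) by factoring powers of 3 out of the numerator and denominator: v_3(4/27) = -3. Step 2 — apply |x|_p = p^{-v_p(x)} = 3^{3} = 27.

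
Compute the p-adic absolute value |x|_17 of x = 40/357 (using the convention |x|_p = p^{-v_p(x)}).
|40/357|_17 = 17

Step 1 — compute v_17(x) by factoring powers of 17 out of the numerator and denominator: v_17(40/357) = -1. Step 2 — apply |x|_p = p^{-v_p(x)} = 17^{1} = 17.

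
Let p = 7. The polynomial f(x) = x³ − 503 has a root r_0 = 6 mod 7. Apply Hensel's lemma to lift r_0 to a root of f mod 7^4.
r_3 = 608 (mod 2401)

Hensel: r_{i+1} = r_i − f(r_i)/f′(r_i) mod 7^{i+2}, where f′(x) = 3x². Iterate:
  r_0 = 6 (mod 7)
  r_1 = 20 (mod 49)
  r_2 = 265 (mod 343)
  r_3 = 608 (mod 2401)
Final: r = 608 with f(r) ≡ 0 mod 7^4.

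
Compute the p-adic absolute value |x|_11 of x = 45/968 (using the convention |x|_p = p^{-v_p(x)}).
|45/968|_11 = 121

Step 1 — compute v_11(x) by factoring powers of 11 out of the numerator and denominator: v_11(45/968) = -2. Step 2 — apply |x|_p = p^{-v_p(x)} = 11^{2} = 121.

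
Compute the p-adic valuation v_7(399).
v_7(399) = 1

v_7(n) is the largest exponent k such that 7^k divides n. Factor out: 399 = 7^1 · 57. (Sign doesn't affect v_p.) So v_7(399) = 1.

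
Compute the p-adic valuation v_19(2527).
v_19(2527) = 2

v_19(n) is the largest exponent k such that 19^k divides n. Factor out: 2527 = 19^2 · 7. (Sign doesn't affect v_p.) So v_19(2527) = 2.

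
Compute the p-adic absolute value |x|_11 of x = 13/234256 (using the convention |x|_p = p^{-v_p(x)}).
|13/234256|_11 = 14641

Step 1 — compute v_11(x) by factoring powers of 11 out of the numerator and denominator: v_11(13/234256) = -4. Step 2 — apply |x|_p = p^{-v_p(x)} = 11^{4} = 14641.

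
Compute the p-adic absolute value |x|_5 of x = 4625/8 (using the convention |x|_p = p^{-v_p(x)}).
|4625/8|_5 = 1/125

Step 1 — compute v_5(x) by factoring powers of 5 out of the numerator and denominator: v_5(4625/8) = 3. Step 2 — apply |x|_p = p^{-v_p(x)} = 5^{-3} = 1/125.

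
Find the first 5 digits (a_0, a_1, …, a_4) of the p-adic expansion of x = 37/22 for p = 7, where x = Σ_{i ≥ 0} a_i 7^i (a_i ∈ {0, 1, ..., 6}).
(a_0, …, a_4) = (2, 6, 2, 5, 4)

v_7(37/22) = 0 (numerator and denominator both coprime to 7), so x ∈ ℤ_7^×. Compute digits iteratively via a_i = x_i mod 7, x_{i+1} = (x_i − a_i)/7, with x_0 = x:
  x_0 = 37/22;  a_0 = 2;  x_1 = (x_0 − 2)/7 = -1/22
  x_1 = -1/22;  a_1 = 6;  x_2 = (x_1 − 6)/7 = -19/22
  x_2 = -19/22;  a_2 = 2;  x_3 = (x_2 − 2)/7 = -9/22
  x_3 = -9/22;  a_3 = 5;  x_4 = (x_3 − 5)/7 = -17/22
  x_4 = -17/22;  a_4 = 4;  x_5 = (x_4 − 4)/7 = -15/22
Digits: (2, 6, 2, 5, 4).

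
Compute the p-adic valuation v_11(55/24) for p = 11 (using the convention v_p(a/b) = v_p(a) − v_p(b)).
v_11(55/24) = 1

Factor powers of 11 from the numerator and denominator of the reduced fraction: 55 = 11^1 · 5 and 24 = 11^0 · 24. Apply v_p(a/b) = v_p(a) − v_p(b): v_11(55/24) = 1 − 0 = 1.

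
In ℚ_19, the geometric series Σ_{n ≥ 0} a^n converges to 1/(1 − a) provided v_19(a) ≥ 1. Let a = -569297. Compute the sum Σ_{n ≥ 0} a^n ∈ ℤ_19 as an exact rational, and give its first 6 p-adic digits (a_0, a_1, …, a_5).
Σ a^n = 1/(1 − a) = 1/569298;  first 6 digits = (1, 0, 0, 12, 14, 18)

v_19(a) = 3 ≥ 1, so the series converges in ℤ_19 to 1/(1 − a) = 1/(1 − (-569297)) = 1/569298. Expand this rational in ℤ_19: compute digits iteratively via d_i = x_i mod 19, x_{i+1} = (x_i − d_i)/19. The first 6 digits are (1, 0, 0, 12, 14, 18).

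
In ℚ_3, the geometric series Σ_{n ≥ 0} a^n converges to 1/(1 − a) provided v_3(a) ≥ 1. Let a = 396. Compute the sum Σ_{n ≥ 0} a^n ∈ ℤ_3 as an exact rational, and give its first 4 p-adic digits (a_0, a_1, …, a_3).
Σ a^n = 1/(1 − a) = -1/395;  first 4 digits = (1, 0, 2, 2)

v_3(a) = 2 ≥ 1, so the series converges in ℤ_3 to 1/(1 − a) = 1/(1 − 396) = -1/395. Expand this rational in ℤ_3: compute digits iteratively via d_i = x_i mod 3, x_{i+1} = (x_i − d_i)/3. The first 4 digits are (1, 0, 2, 2).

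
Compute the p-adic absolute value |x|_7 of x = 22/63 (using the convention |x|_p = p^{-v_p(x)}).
|22/63|_7 = 7

Step 1 — compute v_7(x) by factoring powers of 7 out of the numerator and denominator: v_7(22/63) = -1. Step 2 — apply |x|_p = p^{-v_p(x)} = 7^{1} = 7.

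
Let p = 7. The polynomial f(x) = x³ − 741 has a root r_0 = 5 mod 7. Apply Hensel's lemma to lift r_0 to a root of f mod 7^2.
r_1 = 40 (mod 49)

Hensel: r_{i+1} = r_i − f(r_i)/f′(r_i) mod 7^{i+2}, where f′(x) = 3x². Iterate:
  r_0 = 5 (mod 7)
  r_1 = 40 (mod 49)
Final: r = 40 with f(r) ≡ 0 mod 7^2.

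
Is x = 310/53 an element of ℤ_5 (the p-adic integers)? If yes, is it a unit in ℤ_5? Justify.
x ∈ ℤ_5 but not a unit; v_5(x) = 1 > 0

ℤ_5 = {x ∈ ℚ_5 : v_5(x) ≥ 0} and ℤ_5^× = {x ∈ ℤ_5 : v_5(x) = 0}. Here v_5(310/53) = v_5(num) − v_5(den) = 1; compare against these criteria.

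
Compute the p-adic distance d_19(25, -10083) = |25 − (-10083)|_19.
d_19(25, -10083) = 1/361

Step 1 — x − y = 25 − (-10083) = 10108. Step 2 — v_19(10108) = 2 (factor: 10108 = (19^2 · 28); the sign does not affect v_p). Step 3 — |x − y|_19 = 19^{-2} = 1/361.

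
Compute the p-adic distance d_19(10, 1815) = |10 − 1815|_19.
d_19(10, 1815) = 1/361

Step 1 — x − y = 10 − 1815 = -1805. Step 2 — v_19(-1805) = 2 (factor: -1805 = −(19^2 · 5); the sign does not affect v_p). Step 3 — |x − y|_19 = 19^{-2} = 1/361.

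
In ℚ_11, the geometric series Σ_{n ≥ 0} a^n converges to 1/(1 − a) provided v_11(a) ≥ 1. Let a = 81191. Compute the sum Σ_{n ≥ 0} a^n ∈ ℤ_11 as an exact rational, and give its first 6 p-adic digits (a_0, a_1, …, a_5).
Σ a^n = 1/(1 − a) = -1/81190;  first 6 digits = (1, 0, 0, 6, 5, 0)

v_11(a) = 3 ≥ 1, so the series converges in ℤ_11 to 1/(1 − a) = 1/(1 − 81191) = -1/81190. Expand this rational in ℤ_11: compute digits iteratively via d_i = x_i mod 11, x_{i+1} = (x_i − d_i)/11. The first 6 digits are (1, 0, 0, 6, 5, 0).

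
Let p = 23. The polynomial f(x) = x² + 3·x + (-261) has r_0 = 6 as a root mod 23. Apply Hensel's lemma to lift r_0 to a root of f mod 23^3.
r_2 = 8378 (mod 12167)

Hensel: r_{i+1} = r_i − f(r_i)·(f′(r_i))^{-1} mod 23^{i+2}, f′(x) = 2x + 3. Iterate:
  r_0 = 6 (mod 23)
  r_1 = 443 (mod 529)
  r_2 = 8378 (mod 12167)
Final: r = 8378 satisfies f(r) ≡ 0 mod 23^3.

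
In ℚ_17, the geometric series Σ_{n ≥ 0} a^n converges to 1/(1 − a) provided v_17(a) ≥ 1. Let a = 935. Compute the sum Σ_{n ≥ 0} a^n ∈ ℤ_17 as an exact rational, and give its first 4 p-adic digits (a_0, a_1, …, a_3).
Σ a^n = 1/(1 − a) = -1/934;  first 4 digits = (1, 4, 2, 4)

v_17(a) = 1 ≥ 1, so the series converges in ℤ_17 to 1/(1 − a) = 1/(1 − 935) = -1/934. Expand this rational in ℤ_17: compute digits iteratively via d_i = x_i mod 17, x_{i+1} = (x_i − d_i)/17. The first 4 digits are (1, 4, 2, 4).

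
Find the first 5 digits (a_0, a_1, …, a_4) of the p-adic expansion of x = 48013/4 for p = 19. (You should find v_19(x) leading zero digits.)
(a_0, …, a_4) = (0, 0, 0, 16, 4)

v_19(48013/4) = 3, so a_0 = ... = a_2 = 0. Factor out: x = 19^3 · u with u = 7/4 a unit in ℤ_19. Expand u iteratively via a_{v+i} = u_i mod 19, u_{i+1} = (u_i − a_{v+i})/19:
  u_0 = 7/4;  a_3 = 16;  u_1 = (u_0 − 16)/19 = -3/4
  u_1 = -3/4;  a_4 = 4;  u_2 = (u_1 − 4)/19 = -1/4
Digits: (0, 0, 0, 16, 4).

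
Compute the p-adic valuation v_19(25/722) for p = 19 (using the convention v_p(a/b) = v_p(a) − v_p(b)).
v_19(25/722) = -2

Factor powers of 19 from the numerator and denominator of the reduced fraction: 25 = 19^0 · 25 and 722 = 19^2 · 2. Apply v_p(a/b) = v_p(a) − v_p(b): v_19(25/722) = 0 − 2 = -2.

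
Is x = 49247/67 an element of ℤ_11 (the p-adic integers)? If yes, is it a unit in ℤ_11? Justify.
x ∈ ℤ_11 but not a unit; v_11(x) = 3 > 0

ℤ_11 = {x ∈ ℚ_11 : v_11(x) ≥ 0} and ℤ_11^× = {x ∈ ℤ_11 : v_11(x) = 0}. Here v_11(49247/67) = v_11(num) − v_11(den) = 3; compare against these criteria.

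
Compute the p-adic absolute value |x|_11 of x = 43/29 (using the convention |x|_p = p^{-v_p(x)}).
|43/29|_11 = 1

Step 1 — compute v_11(x) by factoring powers of 11 out of the numerator and denominator: v_11(43/29) = 0. Step 2 — apply |x|_p = p^{-v_p(x)} = 11^{0} = 1.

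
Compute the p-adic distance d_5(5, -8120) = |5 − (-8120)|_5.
d_5(5, -8120) = 1/625

Step 1 — x − y = 5 − (-8120) = 8125. Step 2 — v_5(8125) = 4 (factor: 8125 = (5^4 · 13); the sign does not affect v_p). Step 3 — |x − y|_5 = 5^{-4} = 1/625.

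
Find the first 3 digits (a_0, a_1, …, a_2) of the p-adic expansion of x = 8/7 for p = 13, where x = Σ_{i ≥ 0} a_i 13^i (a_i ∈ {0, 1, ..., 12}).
(a_0, …, a_2) = (3, 11, 1)

v_13(8/7) = 0 (numerator and denominator both coprime to 13), so x ∈ ℤ_13^×. Compute digits iteratively via a_i = x_i mod 13, x_{i+1} = (x_i − a_i)/13, with x_0 = x:
  x_0 = 8/7;  a_0 = 3;  x_1 = (x_0 − 3)/13 = -1/7
  x_1 = -1/7;  a_1 = 11;  x_2 = (x_1 − 11)/13 = -6/7
  x_2 = -6/7;  a_2 = 1;  x_3 = (x_2 − 1)/13 = -1/7
Digits: (3, 11, 1).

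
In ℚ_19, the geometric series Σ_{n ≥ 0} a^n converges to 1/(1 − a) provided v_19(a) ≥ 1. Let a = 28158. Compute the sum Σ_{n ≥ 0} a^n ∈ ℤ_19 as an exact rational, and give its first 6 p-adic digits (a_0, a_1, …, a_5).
Σ a^n = 1/(1 − a) = -1/28157;  first 6 digits = (1, 0, 2, 4, 4, 16)

v_19(a) = 2 ≥ 1, so the series converges in ℤ_19 to 1/(1 − a) = 1/(1 − 28158) = -1/28157. Expand this rational in ℤ_19: compute digits iteratively via d_i = x_i mod 19, x_{i+1} = (x_i − d_i)/19. The first 6 digits are (1, 0, 2, 4, 4, 16).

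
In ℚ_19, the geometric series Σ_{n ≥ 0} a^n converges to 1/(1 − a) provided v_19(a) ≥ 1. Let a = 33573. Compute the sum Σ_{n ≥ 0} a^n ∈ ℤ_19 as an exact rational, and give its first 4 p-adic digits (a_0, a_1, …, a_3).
Σ a^n = 1/(1 − a) = -1/33572;  first 4 digits = (1, 0, 17, 4)

v_19(a) = 2 ≥ 1, so the series converges in ℤ_19 to 1/(1 − a) = 1/(1 − 33573) = -1/33572. Expand this rational in ℤ_19: compute digits iteratively via d_i = x_i mod 19, x_{i+1} = (x_i − d_i)/19. The first 4 digits are (1, 0, 17, 4).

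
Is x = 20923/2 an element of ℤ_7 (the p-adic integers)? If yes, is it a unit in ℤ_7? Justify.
x ∈ ℤ_7 but not a unit; v_7(x) = 3 > 0

ℤ_7 = {x ∈ ℚ_7 : v_7(x) ≥ 0} and ℤ_7^× = {x ∈ ℤ_7 : v_7(x) = 0}. Here v_7(20923/2) = v_7(num) − v_7(den) = 3; compare against these criteria.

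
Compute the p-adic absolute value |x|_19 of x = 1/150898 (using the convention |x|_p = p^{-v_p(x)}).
|1/150898|_19 = 6859

Step 1 — compute v_19(x) by factoring powers of 19 out of the numerator and denominator: v_19(1/150898) = -3. Step 2 — apply |x|_p = p^{-v_p(x)} = 19^{3} = 6859.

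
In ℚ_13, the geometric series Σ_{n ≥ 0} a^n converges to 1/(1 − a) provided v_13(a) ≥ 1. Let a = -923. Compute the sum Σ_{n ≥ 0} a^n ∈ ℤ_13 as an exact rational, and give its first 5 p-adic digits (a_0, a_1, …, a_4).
Σ a^n = 1/(1 − a) = 1/924;  first 5 digits = (1, 7, 4, 2, 2)

v_13(a) = 1 ≥ 1, so the series converges in ℤ_13 to 1/(1 − a) = 1/(1 − (-923)) = 1/924. Expand this rational in ℤ_13: compute digits iteratively via d_i = x_i mod 13, x_{i+1} = (x_i − d_i)/13. The first 5 digits are (1, 7, 4, 2, 2).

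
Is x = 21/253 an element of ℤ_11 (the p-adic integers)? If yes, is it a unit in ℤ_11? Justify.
x ∉ ℤ_11 (v_11(x) = -1 < 0)

ℤ_11 = {x ∈ ℚ_11 : v_11(x) ≥ 0} and ℤ_11^× = {x ∈ ℤ_11 : v_11(x) = 0}. Here v_11(21/253) = v_11(num) − v_11(den) = -1; compare against these criteria.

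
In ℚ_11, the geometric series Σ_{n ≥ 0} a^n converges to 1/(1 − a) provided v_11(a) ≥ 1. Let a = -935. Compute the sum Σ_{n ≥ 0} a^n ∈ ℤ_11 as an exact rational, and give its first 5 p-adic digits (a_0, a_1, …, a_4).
Σ a^n = 1/(1 − a) = 1/936;  first 5 digits = (1, 3, 1, 1, 4)

v_11(a) = 1 ≥ 1, so the series converges in ℤ_11 to 1/(1 − a) = 1/(1 − (-935)) = 1/936. Expand this rational in ℤ_11: compute digits iteratively via d_i = x_i mod 11, x_{i+1} = (x_i − d_i)/11. The first 5 digits are (1, 3, 1, 1, 4).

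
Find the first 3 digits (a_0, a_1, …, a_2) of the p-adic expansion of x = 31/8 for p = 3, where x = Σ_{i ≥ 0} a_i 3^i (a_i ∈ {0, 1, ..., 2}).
(a_0, …, a_2) = (2, 1, 1)

v_3(31/8) = 0 (numerator and denominator both coprime to 3), so x ∈ ℤ_3^×. Compute digits iteratively via a_i = x_i mod 3, x_{i+1} = (x_i − a_i)/3, with x_0 = x:
  x_0 = 31/8;  a_0 = 2;  x_1 = (x_0 − 2)/3 = 5/8
  x_1 = 5/8;  a_1 = 1;  x_2 = (x_1 − 1)/3 = -1/8
  x_2 = -1/8;  a_2 = 1;  x_3 = (x_2 − 1)/3 = -3/8
Digits: (2, 1, 1).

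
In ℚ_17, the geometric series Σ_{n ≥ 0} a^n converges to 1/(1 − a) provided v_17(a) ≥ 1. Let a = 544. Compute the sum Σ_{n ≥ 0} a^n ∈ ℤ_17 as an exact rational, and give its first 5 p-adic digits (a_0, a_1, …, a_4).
Σ a^n = 1/(1 − a) = -1/543;  first 5 digits = (1, 15, 5, 1, 9)

v_17(a) = 1 ≥ 1, so the series converges in ℤ_17 to 1/(1 − a) = 1/(1 − 544) = -1/543. Expand this rational in ℤ_17: compute digits iteratively via d_i = x_i mod 17, x_{i+1} = (x_i − d_i)/17. The first 5 digits are (1, 15, 5, 1, 9).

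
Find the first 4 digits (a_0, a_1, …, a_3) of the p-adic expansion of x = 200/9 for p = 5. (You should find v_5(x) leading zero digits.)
(a_0, …, a_3) = (0, 0, 2, 2)

v_5(200/9) = 2, so a_0 = ... = a_1 = 0. Factor out: x = 5^2 · u with u = 8/9 a unit in ℤ_5. Expand u iteratively via a_{v+i} = u_i mod 5, u_{i+1} = (u_i − a_{v+i})/5:
  u_0 = 8/9;  a_2 = 2;  u_1 = (u_0 − 2)/5 = -2/9
  u_1 = -2/9;  a_3 = 2;  u_2 = (u_1 − 2)/5 = -4/9
Digits: (0, 0, 2, 2).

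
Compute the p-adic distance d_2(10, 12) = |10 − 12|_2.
d_2(10, 12) = 1/2

Step 1 — x − y = 10 − 12 = -2. Step 2 — v_2(-2) = 1 (factor: -2 = −(2^1 · 1); the sign does not affect v_p). Step 3 — |x − y|_2 = 2^{-1} = 1/2.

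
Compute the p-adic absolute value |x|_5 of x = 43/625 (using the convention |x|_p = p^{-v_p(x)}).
|43/625|_5 = 625

Step 1 — compute v_5(x) by factoring powers of 5 out of the numerator and denominator: v_5(43/625) = -4. Step 2 — apply |x|_p = p^{-v_p(x)} = 5^{4} = 625.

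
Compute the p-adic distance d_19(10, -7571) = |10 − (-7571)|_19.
d_19(10, -7571) = 1/361

Step 1 — x − y = 10 − (-7571) = 7581. Step 2 — v_19(7581) = 2 (factor: 7581 = (19^2 · 21); the sign does not affect v_p). Step 3 — |x − y|_19 = 19^{-2} = 1/361.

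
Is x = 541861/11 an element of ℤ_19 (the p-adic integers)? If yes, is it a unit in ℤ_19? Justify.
x ∈ ℤ_19 but not a unit; v_19(x) = 3 > 0

ℤ_19 = {x ∈ ℚ_19 : v_19(x) ≥ 0} and ℤ_19^× = {x ∈ ℤ_19 : v_19(x) = 0}. Here v_19(541861/11) = v_19(num) − v_19(den) = 3; compare against these criteria.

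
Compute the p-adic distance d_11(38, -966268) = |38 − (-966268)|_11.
d_11(38, -966268) = 1/161051

Step 1 — x − y = 38 − (-966268) = 966306. Step 2 — v_11(966306) = 5 (factor: 966306 = (11^5 · 6); the sign does not affect v_p). Step 3 — |x − y|_11 = 11^{-5} = 1/161051.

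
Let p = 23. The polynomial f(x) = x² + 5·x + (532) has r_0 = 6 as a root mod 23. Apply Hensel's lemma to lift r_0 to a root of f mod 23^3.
r_2 = 9804 (mod 12167)

Hensel: r_{i+1} = r_i − f(r_i)·(f′(r_i))^{-1} mod 23^{i+2}, f′(x) = 2x + 5. Iterate:
  r_0 = 6 (mod 23)
  r_1 = 282 (mod 529)
  r_2 = 9804 (mod 12167)
Final: r = 9804 satisfies f(r) ≡ 0 mod 23^3.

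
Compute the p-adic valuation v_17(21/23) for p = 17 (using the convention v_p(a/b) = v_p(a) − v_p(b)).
v_17(21/23) = 0

Factor powers of 17 from the numerator and denominator of the reduced fraction: 21 = 17^0 · 21 and 23 = 17^0 · 23. Apply v_p(a/b) = v_p(a) − v_p(b): v_17(21/23) = 0 − 0 = 0.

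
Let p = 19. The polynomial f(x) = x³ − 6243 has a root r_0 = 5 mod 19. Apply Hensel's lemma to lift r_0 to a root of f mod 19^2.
r_1 = 24 (mod 361)

Hensel: r_{i+1} = r_i − f(r_i)/f′(r_i) mod 19^{i+2}, where f′(x) = 3x². Iterate:
  r_0 = 5 (mod 19)
  r_1 = 24 (mod 361)
Final: r = 24 with f(r) ≡ 0 mod 19^2.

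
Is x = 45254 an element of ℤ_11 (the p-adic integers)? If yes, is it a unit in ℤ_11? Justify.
x ∈ ℤ_11 but not a unit; v_11(x) = 3 > 0

ℤ_11 = {x ∈ ℚ_11 : v_11(x) ≥ 0} and ℤ_11^× = {x ∈ ℤ_11 : v_11(x) = 0}. Here v_11(45254) = v_11(num) − v_11(den) = 3; compare against these criteria.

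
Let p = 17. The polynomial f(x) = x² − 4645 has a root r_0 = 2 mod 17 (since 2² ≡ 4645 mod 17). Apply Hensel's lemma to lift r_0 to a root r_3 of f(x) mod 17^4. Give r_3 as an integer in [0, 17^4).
r_3 = 23343 (mod 83521)

Hensel's recurrence: r_{i+1} = r_i − f(r_i)·(f′(r_i))^{-1} mod 17^{i+2}, with f′(x) = 2x. Iterate:
  r_0 = 2 (mod 17)
  r_1 = 223 (mod 289)
  r_2 = 3691 (mod 4913)
  r_3 = 23343 (mod 83521)
Final: r_3 = 23343, and one checks f(r_3) ≡ 0 mod 17^4.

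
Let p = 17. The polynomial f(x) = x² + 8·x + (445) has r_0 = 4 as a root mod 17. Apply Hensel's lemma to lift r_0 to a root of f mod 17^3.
r_2 = 1364 (mod 4913)

Hensel: r_{i+1} = r_i − f(r_i)·(f′(r_i))^{-1} mod 17^{i+2}, f′(x) = 2x + 8. Iterate:
  r_0 = 4 (mod 17)
  r_1 = 208 (mod 289)
  r_2 = 1364 (mod 4913)
Final: r = 1364 satisfies f(r) ≡ 0 mod 17^3.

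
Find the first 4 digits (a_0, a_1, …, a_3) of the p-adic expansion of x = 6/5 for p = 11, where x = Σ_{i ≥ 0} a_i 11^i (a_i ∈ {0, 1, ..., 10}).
(a_0, …, a_3) = (10, 8, 8, 8)

v_11(6/5) = 0 (numerator and denominator both coprime to 11), so x ∈ ℤ_11^×. Compute digits iteratively via a_i = x_i mod 11, x_{i+1} = (x_i − a_i)/11, with x_0 = x:
  x_0 = 6/5;  a_0 = 10;  x_1 = (x_0 − 10)/11 = -4/5
  x_1 = -4/5;  a_1 = 8;  x_2 = (x_1 − 8)/11 = -4/5
  x_2 = -4/5;  a_2 = 8;  x_3 = (x_2 − 8)/11 = -4/5
  x_3 = -4/5;  a_3 = 8;  x_4 = (x_3 − 8)/11 = -4/5
Digits: (10, 8, 8, 8).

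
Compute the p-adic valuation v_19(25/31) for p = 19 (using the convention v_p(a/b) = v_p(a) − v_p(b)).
v_19(25/31) = 0

Factor powers of 19 from the numerator and denominator of the reduced fraction: 25 = 19^0 · 25 and 31 = 19^0 · 31. Apply v_p(a/b) = v_p(a) − v_p(b): v_19(25/31) = 0 − 0 = 0.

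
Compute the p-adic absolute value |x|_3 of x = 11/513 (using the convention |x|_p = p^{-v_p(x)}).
|11/513|_3 = 27

Step 1 — compute v_3(x) by factoring powers of 3 out of the numerator and denominator: v_3(11/513) = -3. Step 2 — apply |x|_p = p^{-v_p(x)} = 3^{3} = 27.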